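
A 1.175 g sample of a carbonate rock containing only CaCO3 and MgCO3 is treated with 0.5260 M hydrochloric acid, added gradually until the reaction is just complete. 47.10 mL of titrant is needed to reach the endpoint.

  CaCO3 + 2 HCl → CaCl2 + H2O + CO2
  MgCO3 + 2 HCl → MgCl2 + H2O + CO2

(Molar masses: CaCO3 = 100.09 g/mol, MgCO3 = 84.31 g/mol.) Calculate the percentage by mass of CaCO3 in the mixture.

70.51 %

n(HCl) = 0.04710 × 0.5260 = 0.02477 mol
Let x = n(CaCO3), y = n(MgCO3).
Titrant: 2x + 2y = 0.02477;  mass: 100.09x + 84.31y = 1.175
Solving, x = 8.278 × 10^-3 mol, y = 4.109 × 10^-3 mol
mass of CaCO3 = 8.278 × 10^-3 × 100.09 = 0.8285 g
% CaCO3 = 0.8285 / 1.175 × 100 = 70.51 %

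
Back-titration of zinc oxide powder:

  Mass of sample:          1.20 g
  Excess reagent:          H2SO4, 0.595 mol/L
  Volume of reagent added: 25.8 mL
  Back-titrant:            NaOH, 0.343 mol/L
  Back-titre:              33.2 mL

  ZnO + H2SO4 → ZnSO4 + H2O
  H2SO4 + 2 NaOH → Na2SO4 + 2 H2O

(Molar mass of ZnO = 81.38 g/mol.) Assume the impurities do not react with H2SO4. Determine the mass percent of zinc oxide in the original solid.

65.5 %

n(H2SO4) added = 0.0258 × 0.595 = 0.0154 mol
n(NaOH) used in back-titration = 0.0332 × 0.343 = 0.0114 mol
From the 1:2 ratio, n(H2SO4) left over = 1/2 × 0.0114 = 5.69 × 10^-3 mol
n(H2SO4) consumed by analyte = 0.0154 − 5.69 × 10^-3 = 9.66 × 10^-3 mol
n(ZnO) = 9.66 × 10^-3 mol (1:1 ratio)
mass of ZnO = 9.66 × 10^-3 × 81.38 = 0.786 g
% ZnO = 0.786 / 1.20 × 100 = 65.5 %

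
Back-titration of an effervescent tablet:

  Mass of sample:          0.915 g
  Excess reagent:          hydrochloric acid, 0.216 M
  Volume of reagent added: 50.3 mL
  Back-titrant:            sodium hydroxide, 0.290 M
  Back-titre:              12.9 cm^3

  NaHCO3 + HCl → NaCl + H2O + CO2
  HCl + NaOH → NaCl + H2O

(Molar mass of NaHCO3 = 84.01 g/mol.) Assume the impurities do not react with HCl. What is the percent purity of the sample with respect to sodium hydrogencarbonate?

n(HCl) added = 0.0503 × 0.216 = 0.0109 mol
n(NaOH) used in back-titration = 0.0129 × 0.290 = 3.74 × 10^-3 mol
n(HCl) left over = 3.74 × 10^-3 mol (1:1 ratio)
n(HCl) consumed by analyte = 0.0109 − 3.74 × 10^-3 = 7.12 × 10^-3 mol
n(NaHCO3) = 7.12 × 10^-3 mol (1:1 ratio)
mass of NaHCO3 = 7.12 × 10^-3 × 84.01 = 0.598 g
% NaHCO3 = 0.598 / 0.915 × 100 = 65.4 %

65.4 %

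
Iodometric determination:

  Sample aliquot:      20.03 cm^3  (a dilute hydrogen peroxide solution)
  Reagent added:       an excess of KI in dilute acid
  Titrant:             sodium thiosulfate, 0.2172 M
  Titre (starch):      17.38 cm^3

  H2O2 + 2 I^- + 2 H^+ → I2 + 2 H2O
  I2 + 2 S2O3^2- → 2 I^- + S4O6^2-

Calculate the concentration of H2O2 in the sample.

0.09423 M

n(S2O3^2-) = 0.01738 × 0.2172 = 3.775 × 10^-3 mol
n(I2) = n(S2O3^2-)/2 = 1.887 × 10^-3 mol
n(H2O2) in the aliquot = 1.887 × 10^-3 mol (1:1 ratio)
[H2O2] = 1.887 × 10^-3 / 0.02003 = 0.09423 mol/L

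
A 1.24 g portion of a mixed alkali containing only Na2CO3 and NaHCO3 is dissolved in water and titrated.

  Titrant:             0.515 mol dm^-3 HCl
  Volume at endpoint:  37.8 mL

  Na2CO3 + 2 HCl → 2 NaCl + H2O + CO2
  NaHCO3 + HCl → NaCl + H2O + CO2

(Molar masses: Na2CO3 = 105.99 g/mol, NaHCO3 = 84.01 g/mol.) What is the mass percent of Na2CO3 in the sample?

n(HCl) = 0.0378 × 0.515 = 0.0195 mol
Let x = n(Na2CO3), y = n(NaHCO3).
Titrant: 2x + 1y = 0.0195;  mass: 105.99x + 84.01y = 1.24
Solving, x = 6.37 × 10^-3 mol, y = 6.72 × 10^-3 mol
mass of Na2CO3 = 6.37 × 10^-3 × 105.99 = 0.676 g
% Na2CO3 = 0.676 / 1.24 × 100 = 54.5 %

54.5 %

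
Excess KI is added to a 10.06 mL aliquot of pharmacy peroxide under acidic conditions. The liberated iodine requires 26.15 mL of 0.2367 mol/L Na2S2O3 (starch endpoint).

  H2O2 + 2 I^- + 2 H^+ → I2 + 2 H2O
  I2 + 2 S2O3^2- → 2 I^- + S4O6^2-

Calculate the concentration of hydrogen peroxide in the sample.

n(S2O3^2-) = 0.02615 × 0.2367 = 6.190 × 10^-3 mol
n(I2) = n(S2O3^2-)/2 = 3.095 × 10^-3 mol
n(H2O2) in the aliquot = 3.095 × 10^-3 mol (1:1 ratio)
[H2O2] = 3.095 × 10^-3 / 0.01006 = 0.3076 mol/L

0.3076 mol/L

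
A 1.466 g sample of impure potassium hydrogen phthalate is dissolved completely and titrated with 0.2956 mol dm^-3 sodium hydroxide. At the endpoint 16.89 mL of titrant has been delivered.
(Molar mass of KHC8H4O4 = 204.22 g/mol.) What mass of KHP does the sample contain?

KHC8H4O4 + NaOH → KNaC8H4O4 + H2O
n(NaOH) = 0.01689 L × 0.2956 mol/L = 4.993 × 10^-3 mol
n(KHC8H4O4) = 4.993 × 10^-3 mol (1:1 ratio)
mass of KHC8H4O4 = 4.993 × 10^-3 × 204.22 g/mol = 1.020 g

1.020 g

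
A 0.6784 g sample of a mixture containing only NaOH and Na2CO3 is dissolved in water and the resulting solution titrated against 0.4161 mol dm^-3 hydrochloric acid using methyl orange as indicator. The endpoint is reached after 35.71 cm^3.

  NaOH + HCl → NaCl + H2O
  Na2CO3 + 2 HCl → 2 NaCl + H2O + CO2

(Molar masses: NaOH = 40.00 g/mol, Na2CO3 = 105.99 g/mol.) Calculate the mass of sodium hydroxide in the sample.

n(HCl) = 0.03571 × 0.4161 = 0.01486 mol
Let x = n(NaOH), y = n(Na2CO3).
Titrant: 1x + 2y = 0.01486;  mass: 40.00x + 105.99y = 0.6784
Solving, x = 8.392 × 10^-3 mol, y = 3.234 × 10^-3 mol
mass of NaOH = 8.392 × 10^-3 × 40.00 = 0.3357 g

0.3357 g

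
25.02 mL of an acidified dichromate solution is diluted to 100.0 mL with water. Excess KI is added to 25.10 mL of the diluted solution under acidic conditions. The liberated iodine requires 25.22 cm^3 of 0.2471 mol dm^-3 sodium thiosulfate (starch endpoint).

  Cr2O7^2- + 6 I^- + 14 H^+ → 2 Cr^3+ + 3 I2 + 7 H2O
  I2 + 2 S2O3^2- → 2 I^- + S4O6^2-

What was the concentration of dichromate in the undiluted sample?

0.1654 mol/L

n(S2O3^2-) = 0.02522 × 0.2471 = 6.232 × 10^-3 mol
n(I2) = n(S2O3^2-)/2 = 3.116 × 10^-3 mol
From the 1:3 ratio, n(Cr2O7^2-) in the aliquot = 1/3 × 3.116 × 10^-3 = 1.039 × 10^-3 mol
[Cr2O7^2-]_dilute = 1.039 × 10^-3 / 0.02510 = 0.04138 mol/L
[Cr2O7^2-]_original = 0.04138 × 100.0/25.02 = 0.1654 mol/L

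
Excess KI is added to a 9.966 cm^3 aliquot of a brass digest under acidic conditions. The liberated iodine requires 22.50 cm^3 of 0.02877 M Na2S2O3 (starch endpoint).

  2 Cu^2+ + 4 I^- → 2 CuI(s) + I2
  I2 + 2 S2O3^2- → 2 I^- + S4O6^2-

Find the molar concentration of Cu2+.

n(S2O3^2-) = 0.02250 × 0.02877 = 6.473 × 10^-4 mol
n(I2) = n(S2O3^2-)/2 = 3.237 × 10^-4 mol
From the 2:1 ratio, n(Cu2+) in the aliquot = 2/1 × 3.237 × 10^-4 = 6.473 × 10^-4 mol
[Cu2+] = 6.473 × 10^-4 / 0.009966 = 0.06495 mol/L

0.06495 M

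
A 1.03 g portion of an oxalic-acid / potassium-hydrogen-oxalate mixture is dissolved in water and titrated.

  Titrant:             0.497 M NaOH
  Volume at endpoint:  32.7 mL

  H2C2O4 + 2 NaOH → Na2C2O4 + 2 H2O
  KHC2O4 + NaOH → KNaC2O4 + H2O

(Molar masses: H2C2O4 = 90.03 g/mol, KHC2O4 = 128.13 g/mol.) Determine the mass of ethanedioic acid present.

0.570 g

n(NaOH) = 0.0327 × 0.497 = 0.0163 mol
Let x = n(H2C2O4), y = n(KHC2O4).
Titrant: 2x + 1y = 0.0163;  mass: 90.03x + 128.13y = 1.03
Solving, x = 6.33 × 10^-3 mol, y = 3.59 × 10^-3 mol
mass of H2C2O4 = 6.33 × 10^-3 × 90.03 = 0.570 g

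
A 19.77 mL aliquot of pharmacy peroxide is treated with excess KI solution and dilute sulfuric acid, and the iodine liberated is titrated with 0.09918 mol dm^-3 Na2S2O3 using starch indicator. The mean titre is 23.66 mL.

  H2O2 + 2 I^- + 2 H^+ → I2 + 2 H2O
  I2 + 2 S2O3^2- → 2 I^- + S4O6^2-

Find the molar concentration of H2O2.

n(S2O3^2-) = 0.02366 × 0.09918 = 2.347 × 10^-3 mol
n(I2) = n(S2O3^2-)/2 = 1.173 × 10^-3 mol
n(H2O2) in the aliquot = 1.173 × 10^-3 mol (1:1 ratio)
[H2O2] = 1.173 × 10^-3 / 0.01977 = 0.05935 mol/L

0.05935 mol/L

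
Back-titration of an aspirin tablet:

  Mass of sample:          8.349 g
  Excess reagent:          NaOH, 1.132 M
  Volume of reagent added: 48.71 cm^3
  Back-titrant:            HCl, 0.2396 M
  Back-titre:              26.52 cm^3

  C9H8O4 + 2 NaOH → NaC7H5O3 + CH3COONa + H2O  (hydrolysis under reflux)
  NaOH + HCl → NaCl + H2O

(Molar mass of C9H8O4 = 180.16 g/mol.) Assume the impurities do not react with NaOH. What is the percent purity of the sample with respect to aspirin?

52.64 %

n(NaOH) added = 0.04871 × 1.132 = 0.05514 mol
n(HCl) used in back-titration = 0.02652 × 0.2396 = 6.354 × 10^-3 mol
n(NaOH) left over = 6.354 × 10^-3 mol (1:1 ratio)
n(NaOH) consumed by analyte = 0.05514 − 6.354 × 10^-3 = 0.04879 mol
From the 1:2 ratio, n(C9H8O4) = 1/2 × 0.04879 = 0.02439 mol
mass of C9H8O4 = 0.02439 × 180.16 = 4.395 g
% C9H8O4 = 4.395 / 8.349 × 100 = 52.64 %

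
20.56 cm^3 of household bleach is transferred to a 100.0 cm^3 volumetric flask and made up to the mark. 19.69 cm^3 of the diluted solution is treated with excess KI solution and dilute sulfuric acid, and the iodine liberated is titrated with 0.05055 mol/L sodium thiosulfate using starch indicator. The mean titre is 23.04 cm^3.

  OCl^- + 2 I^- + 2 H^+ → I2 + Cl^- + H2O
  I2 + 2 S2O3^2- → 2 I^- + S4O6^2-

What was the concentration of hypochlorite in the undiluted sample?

0.1438 mol/L

n(S2O3^2-) = 0.02304 × 0.05055 = 1.165 × 10^-3 mol
n(I2) = n(S2O3^2-)/2 = 5.823 × 10^-4 mol
n(OCl^-) in the aliquot = 5.823 × 10^-4 mol (1:1 ratio)
[OCl^-]_dilute = 5.823 × 10^-4 / 0.01969 = 0.02958 mol/L
[OCl^-]_original = 0.02958 × 100.0/20.56 = 0.1438 mol/L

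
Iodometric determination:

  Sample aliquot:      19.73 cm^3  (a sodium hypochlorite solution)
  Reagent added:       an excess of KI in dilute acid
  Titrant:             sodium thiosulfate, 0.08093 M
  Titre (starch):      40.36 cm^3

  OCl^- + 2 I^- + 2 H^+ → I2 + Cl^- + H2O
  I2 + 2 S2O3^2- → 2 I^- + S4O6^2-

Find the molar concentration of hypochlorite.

0.08278 M

n(S2O3^2-) = 0.04036 × 0.08093 = 3.266 × 10^-3 mol
n(I2) = n(S2O3^2-)/2 = 1.633 × 10^-3 mol
n(OCl^-) in the aliquot = 1.633 × 10^-3 mol (1:1 ratio)
[OCl^-] = 1.633 × 10^-3 / 0.01973 = 0.08278 mol/L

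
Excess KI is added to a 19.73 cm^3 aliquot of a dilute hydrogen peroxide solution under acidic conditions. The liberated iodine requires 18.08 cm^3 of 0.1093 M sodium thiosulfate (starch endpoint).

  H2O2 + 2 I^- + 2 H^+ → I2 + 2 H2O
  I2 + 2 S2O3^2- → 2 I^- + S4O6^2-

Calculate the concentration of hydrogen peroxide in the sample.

0.05008 M

n(S2O3^2-) = 0.01808 × 0.1093 = 1.976 × 10^-3 mol
n(I2) = n(S2O3^2-)/2 = 9.881 × 10^-4 mol
n(H2O2) in the aliquot = 9.881 × 10^-4 mol (1:1 ratio)
[H2O2] = 9.881 × 10^-4 / 0.01973 = 0.05008 mol/L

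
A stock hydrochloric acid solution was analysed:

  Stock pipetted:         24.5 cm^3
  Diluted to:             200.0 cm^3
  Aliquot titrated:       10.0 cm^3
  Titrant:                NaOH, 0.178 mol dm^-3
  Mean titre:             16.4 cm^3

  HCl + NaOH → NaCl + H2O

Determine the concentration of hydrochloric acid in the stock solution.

2.38 mol/L

n(NaOH) = 0.0164 × 0.178 = 2.92 × 10^-3 mol
n(HCl) in the aliquot = 2.92 × 10^-3 mol (1:1 ratio)
[HCl]_dilute = 2.92 × 10^-3 / 0.0100 = 0.292 mol/L
Dilution factor = 200.0 / 24.5 = 8.163
[HCl]_stock = 0.292 × 8.163 = 2.38 mol/L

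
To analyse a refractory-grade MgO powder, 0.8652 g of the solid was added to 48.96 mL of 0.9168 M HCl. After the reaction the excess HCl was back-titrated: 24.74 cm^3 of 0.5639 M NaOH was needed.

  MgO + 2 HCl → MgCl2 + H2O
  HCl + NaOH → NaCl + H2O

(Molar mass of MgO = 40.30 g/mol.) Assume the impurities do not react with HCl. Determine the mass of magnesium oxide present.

0.6234 g

n(HCl) added = 0.04896 × 0.9168 = 0.04489 mol
n(NaOH) used in back-titration = 0.02474 × 0.5639 = 0.01395 mol
n(HCl) left over = 0.01395 mol (1:1 ratio)
n(HCl) consumed by analyte = 0.04489 − 0.01395 = 0.03094 mol
From the 1:2 ratio, n(MgO) = 1/2 × 0.03094 = 0.01547 mol
mass of MgO = 0.01547 × 40.30 = 0.6234 g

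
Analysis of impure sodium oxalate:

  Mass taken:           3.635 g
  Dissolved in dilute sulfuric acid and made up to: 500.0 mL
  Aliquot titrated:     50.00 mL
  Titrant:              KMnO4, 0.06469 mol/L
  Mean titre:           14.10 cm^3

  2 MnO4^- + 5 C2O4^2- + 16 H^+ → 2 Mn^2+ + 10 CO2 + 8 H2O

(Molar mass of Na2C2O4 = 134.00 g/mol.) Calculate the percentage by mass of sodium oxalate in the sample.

n(KMnO4) per titration = 0.01410 × 0.06469 = 9.121 × 10^-4 mol
From the 5:2 ratio, n(Na2C2O4) in each aliquot = 5/2 × 9.121 × 10^-4 = 2.280 × 10^-3 mol
n(Na2C2O4) in the whole flask = 2.280 × 10^-3 × 500.0/50.00 = 0.02280 mol
mass of Na2C2O4 = 0.02280 × 134.00 = 3.056 g
% Na2C2O4 = 3.056 / 3.635 × 100 = 84.06 %

84.06 %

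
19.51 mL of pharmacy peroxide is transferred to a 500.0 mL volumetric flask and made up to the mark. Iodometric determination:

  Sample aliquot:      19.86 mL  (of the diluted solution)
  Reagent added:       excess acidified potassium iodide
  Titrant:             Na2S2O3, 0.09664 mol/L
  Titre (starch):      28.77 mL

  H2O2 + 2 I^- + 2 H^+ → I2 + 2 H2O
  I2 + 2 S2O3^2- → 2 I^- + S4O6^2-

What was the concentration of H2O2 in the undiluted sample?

1.794 mol/L

n(S2O3^2-) = 0.02877 × 0.09664 = 2.780 × 10^-3 mol
n(I2) = n(S2O3^2-)/2 = 1.390 × 10^-3 mol
n(H2O2) in the aliquot = 1.390 × 10^-3 mol (1:1 ratio)
[H2O2]_dilute = 1.390 × 10^-3 / 0.01986 = 0.07000 mol/L
[H2O2]_original = 0.07000 × 500.0/19.51 = 1.794 mol/L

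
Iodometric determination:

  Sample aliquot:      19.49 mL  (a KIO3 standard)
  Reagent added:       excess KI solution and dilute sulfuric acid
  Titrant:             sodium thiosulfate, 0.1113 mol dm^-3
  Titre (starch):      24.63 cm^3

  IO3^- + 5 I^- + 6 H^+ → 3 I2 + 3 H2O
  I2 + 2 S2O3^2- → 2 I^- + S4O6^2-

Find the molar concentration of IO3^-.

n(S2O3^2-) = 0.02463 × 0.1113 = 2.741 × 10^-3 mol
n(I2) = n(S2O3^2-)/2 = 1.371 × 10^-3 mol
From the 1:3 ratio, n(IO3^-) in the aliquot = 1/3 × 1.371 × 10^-3 = 4.569 × 10^-4 mol
[IO3^-] = 4.569 × 10^-4 / 0.01949 = 0.02344 mol/L

0.02344 mol/L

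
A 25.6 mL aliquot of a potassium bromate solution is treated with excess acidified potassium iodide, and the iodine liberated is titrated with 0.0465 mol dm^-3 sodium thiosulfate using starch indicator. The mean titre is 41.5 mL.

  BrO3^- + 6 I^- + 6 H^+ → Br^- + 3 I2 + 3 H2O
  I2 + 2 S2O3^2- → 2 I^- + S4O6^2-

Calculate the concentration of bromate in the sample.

0.0126 mol/L

n(S2O3^2-) = 0.0415 × 0.0465 = 1.93 × 10^-3 mol
n(I2) = n(S2O3^2-)/2 = 9.65 × 10^-4 mol
From the 1:3 ratio, n(BrO3^-) in the aliquot = 1/3 × 9.65 × 10^-4 = 3.22 × 10^-4 mol
[BrO3^-] = 3.22 × 10^-4 / 0.0256 = 0.0126 mol/L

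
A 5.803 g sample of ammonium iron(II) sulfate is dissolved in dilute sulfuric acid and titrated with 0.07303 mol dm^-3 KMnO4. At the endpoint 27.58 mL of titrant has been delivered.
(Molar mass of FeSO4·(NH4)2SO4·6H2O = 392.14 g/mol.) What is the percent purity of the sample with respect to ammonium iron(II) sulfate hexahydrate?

68.05 %

MnO4^- + 5 Fe^2+ + 8 H^+ → Mn^2+ + 5 Fe^3+ + 4 H2O
n(KMnO4) = 0.02758 L × 0.07303 mol/L = 2.014 × 10^-3 mol
From the 5:1 ratio, n(FeSO4·(NH4)2SO4·6H2O) = 5/1 × 2.014 × 10^-3 = 0.01007 mol
mass of FeSO4·(NH4)2SO4·6H2O = 0.01007 × 392.14 g/mol = 3.949 g
% FeSO4·(NH4)2SO4·6H2O = 3.949 / 5.803 × 100 = 68.05 %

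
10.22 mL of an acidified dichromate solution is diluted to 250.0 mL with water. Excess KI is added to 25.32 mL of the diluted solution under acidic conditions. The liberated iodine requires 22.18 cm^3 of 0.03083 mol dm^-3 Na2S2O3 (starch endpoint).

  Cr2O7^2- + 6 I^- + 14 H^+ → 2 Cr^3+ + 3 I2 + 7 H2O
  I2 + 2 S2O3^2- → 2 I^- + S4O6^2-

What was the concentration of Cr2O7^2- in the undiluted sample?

n(S2O3^2-) = 0.02218 × 0.03083 = 6.838 × 10^-4 mol
n(I2) = n(S2O3^2-)/2 = 3.419 × 10^-4 mol
From the 1:3 ratio, n(Cr2O7^2-) in the aliquot = 1/3 × 3.419 × 10^-4 = 1.140 × 10^-4 mol
[Cr2O7^2-]_dilute = 1.140 × 10^-4 / 0.02532 = 0.004501 mol/L
[Cr2O7^2-]_original = 0.004501 × 250.0/10.22 = 0.1101 mol/L

0.1101 mol/L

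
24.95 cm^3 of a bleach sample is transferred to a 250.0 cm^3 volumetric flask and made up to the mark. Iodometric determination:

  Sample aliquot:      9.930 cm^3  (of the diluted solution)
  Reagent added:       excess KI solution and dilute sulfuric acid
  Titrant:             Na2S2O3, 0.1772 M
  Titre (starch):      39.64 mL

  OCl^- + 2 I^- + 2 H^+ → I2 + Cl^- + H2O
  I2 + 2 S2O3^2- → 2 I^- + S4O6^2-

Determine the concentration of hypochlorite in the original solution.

n(S2O3^2-) = 0.03964 × 0.1772 = 7.024 × 10^-3 mol
n(I2) = n(S2O3^2-)/2 = 3.512 × 10^-3 mol
n(OCl^-) in the aliquot = 3.512 × 10^-3 mol (1:1 ratio)
[OCl^-]_dilute = 3.512 × 10^-3 / 0.009930 = 0.3537 mol/L
[OCl^-]_original = 0.3537 × 250.0/24.95 = 3.544 mol/L

3.544 M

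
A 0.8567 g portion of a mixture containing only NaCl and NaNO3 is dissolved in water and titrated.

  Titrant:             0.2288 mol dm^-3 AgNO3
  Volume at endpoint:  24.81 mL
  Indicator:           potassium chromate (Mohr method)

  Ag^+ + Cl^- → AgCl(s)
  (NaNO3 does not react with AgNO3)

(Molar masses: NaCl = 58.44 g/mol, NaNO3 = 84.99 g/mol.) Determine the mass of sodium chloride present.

n(AgNO3) = 0.02481 × 0.2288 = 5.677 × 10^-3 mol
Let x = n(NaCl), y = n(NaNO3).
Titrant: 1x = 5.677 × 10^-3;  mass: 58.44x + 84.99y = 0.8567
Solving, x = 5.677 × 10^-3 mol, y = 6.177 × 10^-3 mol
mass of NaCl = 5.677 × 10^-3 × 58.44 = 0.3317 g

0.3317 g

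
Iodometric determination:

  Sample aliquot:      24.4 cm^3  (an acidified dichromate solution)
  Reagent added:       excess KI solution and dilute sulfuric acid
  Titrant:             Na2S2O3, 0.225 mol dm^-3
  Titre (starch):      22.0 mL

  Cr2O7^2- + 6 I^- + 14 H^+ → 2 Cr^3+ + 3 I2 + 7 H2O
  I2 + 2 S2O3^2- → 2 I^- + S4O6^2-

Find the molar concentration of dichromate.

n(S2O3^2-) = 0.0220 × 0.225 = 4.95 × 10^-3 mol
n(I2) = n(S2O3^2-)/2 = 2.48 × 10^-3 mol
From the 1:3 ratio, n(Cr2O7^2-) in the aliquot = 1/3 × 2.48 × 10^-3 = 8.25 × 10^-4 mol
[Cr2O7^2-] = 8.25 × 10^-4 / 0.0244 = 0.0338 mol/L

0.0338 mol/L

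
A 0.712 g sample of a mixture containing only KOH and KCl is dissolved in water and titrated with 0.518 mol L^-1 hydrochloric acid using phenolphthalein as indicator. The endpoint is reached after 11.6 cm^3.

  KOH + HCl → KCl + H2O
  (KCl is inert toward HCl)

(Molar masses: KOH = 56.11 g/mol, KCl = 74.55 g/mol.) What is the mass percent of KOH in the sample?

n(HCl) = 0.0116 × 0.518 = 6.01 × 10^-3 mol
Let x = n(KOH), y = n(KCl).
Titrant: 1x = 6.01 × 10^-3;  mass: 56.11x + 74.55y = 0.712
Solving, x = 6.01 × 10^-3 mol, y = 5.03 × 10^-3 mol
mass of KOH = 6.01 × 10^-3 × 56.11 = 0.337 g
% KOH = 0.337 / 0.712 × 100 = 47.4 %

47.4 %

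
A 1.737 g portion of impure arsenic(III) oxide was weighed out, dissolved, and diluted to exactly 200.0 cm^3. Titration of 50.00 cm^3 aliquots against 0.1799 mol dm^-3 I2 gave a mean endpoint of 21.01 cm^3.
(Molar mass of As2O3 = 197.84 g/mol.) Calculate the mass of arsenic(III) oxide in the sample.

1.496 g

As2O3 + 2 I2 + 2 H2O → As2O5 + 4 HI
n(I2) per titration = 0.02101 × 0.1799 = 3.780 × 10^-3 mol
From the 1:2 ratio, n(As2O3) in each aliquot = 1/2 × 3.780 × 10^-3 = 1.890 × 10^-3 mol
n(As2O3) in the whole flask = 1.890 × 10^-3 × 200.0/50.00 = 7.559 × 10^-3 mol
mass of As2O3 = 7.559 × 10^-3 × 197.84 = 1.496 g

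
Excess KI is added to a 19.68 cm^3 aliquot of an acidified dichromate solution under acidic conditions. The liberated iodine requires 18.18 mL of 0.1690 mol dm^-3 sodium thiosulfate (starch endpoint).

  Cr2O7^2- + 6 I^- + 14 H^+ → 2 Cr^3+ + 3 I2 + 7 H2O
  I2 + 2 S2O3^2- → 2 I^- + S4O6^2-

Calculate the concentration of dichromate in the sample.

0.02602 mol/L

n(S2O3^2-) = 0.01818 × 0.1690 = 3.072 × 10^-3 mol
n(I2) = n(S2O3^2-)/2 = 1.536 × 10^-3 mol
From the 1:3 ratio, n(Cr2O7^2-) in the aliquot = 1/3 × 1.536 × 10^-3 = 5.121 × 10^-4 mol
[Cr2O7^2-] = 5.121 × 10^-4 / 0.01968 = 0.02602 mol/L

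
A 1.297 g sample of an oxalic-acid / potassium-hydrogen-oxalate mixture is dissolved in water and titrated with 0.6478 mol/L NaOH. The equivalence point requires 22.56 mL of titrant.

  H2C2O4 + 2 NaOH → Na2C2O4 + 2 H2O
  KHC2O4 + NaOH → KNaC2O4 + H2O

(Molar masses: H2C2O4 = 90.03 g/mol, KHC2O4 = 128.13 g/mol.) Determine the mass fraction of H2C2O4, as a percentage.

n(NaOH) = 0.02256 × 0.6478 = 0.01461 mol
Let x = n(H2C2O4), y = n(KHC2O4).
Titrant: 2x + 1y = 0.01461;  mass: 90.03x + 128.13y = 1.297
Solving, x = 3.462 × 10^-3 mol, y = 7.690 × 10^-3 mol
mass of H2C2O4 = 3.462 × 10^-3 × 90.03 = 0.3117 g
% H2C2O4 = 0.3117 / 1.297 × 100 = 24.03 %

24.03 %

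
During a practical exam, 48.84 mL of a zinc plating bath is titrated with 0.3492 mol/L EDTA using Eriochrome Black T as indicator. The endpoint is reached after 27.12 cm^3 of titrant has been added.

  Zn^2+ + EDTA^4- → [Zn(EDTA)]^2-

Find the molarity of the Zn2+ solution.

0.1939 mol/L

n(EDTA) = 0.02712 L × 0.3492 mol/L = 9.470 × 10^-3 mol
n(Zn2+) = 9.470 × 10^-3 mol (1:1 mole ratio)
[Zn2+] = 9.470 × 10^-3 mol / 0.04884 L = 0.1939 mol/L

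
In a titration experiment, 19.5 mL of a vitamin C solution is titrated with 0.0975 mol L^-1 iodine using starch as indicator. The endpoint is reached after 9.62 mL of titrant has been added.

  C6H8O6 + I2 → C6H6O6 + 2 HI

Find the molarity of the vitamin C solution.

n(I2) = 0.00962 L × 0.0975 mol/L = 9.38 × 10^-4 mol
n(C6H8O6) = 9.38 × 10^-4 mol (1:1 mole ratio)
[C6H8O6] = 9.38 × 10^-4 mol / 0.0195 L = 0.0481 mol/L

0.0481 mol/L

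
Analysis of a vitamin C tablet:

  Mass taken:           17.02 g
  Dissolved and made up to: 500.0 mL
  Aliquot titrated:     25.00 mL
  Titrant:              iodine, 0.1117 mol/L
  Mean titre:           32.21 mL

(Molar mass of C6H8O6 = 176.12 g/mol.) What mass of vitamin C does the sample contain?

C6H8O6 + I2 → C6H6O6 + 2 HI
n(I2) per titration = 0.03221 × 0.1117 = 3.598 × 10^-3 mol
n(C6H8O6) in each aliquot = 3.598 × 10^-3 mol (1:1 ratio)
n(C6H8O6) in the whole flask = 3.598 × 10^-3 × 500.0/25.00 = 0.07196 mol
mass of C6H8O6 = 0.07196 × 176.12 = 12.67 g

12.67 g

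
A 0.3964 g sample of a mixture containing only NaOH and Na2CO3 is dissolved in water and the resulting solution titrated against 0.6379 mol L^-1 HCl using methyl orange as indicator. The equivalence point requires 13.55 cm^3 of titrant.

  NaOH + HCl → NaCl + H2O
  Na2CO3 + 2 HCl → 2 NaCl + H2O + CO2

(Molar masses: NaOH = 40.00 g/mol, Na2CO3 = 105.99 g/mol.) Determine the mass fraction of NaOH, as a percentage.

47.88 %

n(HCl) = 0.01355 × 0.6379 = 8.644 × 10^-3 mol
Let x = n(NaOH), y = n(Na2CO3).
Titrant: 1x + 2y = 8.644 × 10^-3;  mass: 40.00x + 105.99y = 0.3964
Solving, x = 4.745 × 10^-3 mol, y = 1.949 × 10^-3 mol
mass of NaOH = 4.745 × 10^-3 × 40.00 = 0.1898 g
% NaOH = 0.1898 / 0.3964 × 100 = 47.88 %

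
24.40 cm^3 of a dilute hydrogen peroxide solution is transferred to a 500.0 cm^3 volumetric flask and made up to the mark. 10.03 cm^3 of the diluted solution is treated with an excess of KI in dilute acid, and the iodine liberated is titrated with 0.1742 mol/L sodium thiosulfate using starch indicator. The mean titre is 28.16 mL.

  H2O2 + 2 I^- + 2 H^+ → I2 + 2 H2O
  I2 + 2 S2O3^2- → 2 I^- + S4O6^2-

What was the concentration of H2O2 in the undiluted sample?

n(S2O3^2-) = 0.02816 × 0.1742 = 4.905 × 10^-3 mol
n(I2) = n(S2O3^2-)/2 = 2.453 × 10^-3 mol
n(H2O2) in the aliquot = 2.453 × 10^-3 mol (1:1 ratio)
[H2O2]_dilute = 2.453 × 10^-3 / 0.01003 = 0.2445 mol/L
[H2O2]_original = 0.2445 × 500.0/24.40 = 5.011 mol/L

5.011 mol/L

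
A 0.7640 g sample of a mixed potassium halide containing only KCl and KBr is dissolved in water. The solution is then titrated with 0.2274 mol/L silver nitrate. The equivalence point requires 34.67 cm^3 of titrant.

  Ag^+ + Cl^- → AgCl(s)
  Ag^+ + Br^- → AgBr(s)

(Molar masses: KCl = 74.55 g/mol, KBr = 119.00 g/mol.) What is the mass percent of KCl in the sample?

38.24 %

n(AgNO3) = 0.03467 × 0.2274 = 7.884 × 10^-3 mol
Let x = n(KCl), y = n(KBr).
Titrant: 1x + 1y = 7.884 × 10^-3;  mass: 74.55x + 119.00y = 0.7640
Solving, x = 3.919 × 10^-3 mol, y = 3.965 × 10^-3 mol
mass of KCl = 3.919 × 10^-3 × 74.55 = 0.2921 g
% KCl = 0.2921 / 0.7640 × 100 = 38.24 %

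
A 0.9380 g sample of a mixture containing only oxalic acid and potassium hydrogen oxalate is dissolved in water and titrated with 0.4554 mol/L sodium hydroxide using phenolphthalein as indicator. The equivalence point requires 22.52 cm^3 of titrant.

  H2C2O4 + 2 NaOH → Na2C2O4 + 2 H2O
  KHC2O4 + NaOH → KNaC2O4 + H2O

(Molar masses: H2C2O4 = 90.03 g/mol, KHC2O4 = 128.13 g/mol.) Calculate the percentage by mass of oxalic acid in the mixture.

21.71 %

n(NaOH) = 0.02252 × 0.4554 = 0.01026 mol
Let x = n(H2C2O4), y = n(KHC2O4).
Titrant: 2x + 1y = 0.01026;  mass: 90.03x + 128.13y = 0.9380
Solving, x = 2.262 × 10^-3 mol, y = 5.731 × 10^-3 mol
mass of H2C2O4 = 2.262 × 10^-3 × 90.03 = 0.2037 g
% H2C2O4 = 0.2037 / 0.9380 × 100 = 21.71 %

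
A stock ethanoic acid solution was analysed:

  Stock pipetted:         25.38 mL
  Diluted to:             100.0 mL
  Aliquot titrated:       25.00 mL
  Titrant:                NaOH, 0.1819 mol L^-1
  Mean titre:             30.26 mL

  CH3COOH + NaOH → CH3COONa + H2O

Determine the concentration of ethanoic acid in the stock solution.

0.8675 mol/L

n(NaOH) = 0.03026 × 0.1819 = 5.504 × 10^-3 mol
n(CH3COOH) in the aliquot = 5.504 × 10^-3 mol (1:1 ratio)
[CH3COOH]_dilute = 5.504 × 10^-3 / 0.02500 = 0.2202 mol/L
Dilution factor = 100.0 / 25.38 = 3.940
[CH3COOH]_stock = 0.2202 × 3.940 = 0.8675 mol/L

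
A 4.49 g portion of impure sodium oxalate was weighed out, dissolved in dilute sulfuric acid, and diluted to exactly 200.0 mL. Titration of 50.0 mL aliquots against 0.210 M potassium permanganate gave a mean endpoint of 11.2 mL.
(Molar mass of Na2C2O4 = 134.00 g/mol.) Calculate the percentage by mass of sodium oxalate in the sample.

70.2 %

2 MnO4^- + 5 C2O4^2- + 16 H^+ → 2 Mn^2+ + 10 CO2 + 8 H2O
n(KMnO4) per titration = 0.0112 × 0.210 = 2.35 × 10^-3 mol
From the 5:2 ratio, n(Na2C2O4) in each aliquot = 5/2 × 2.35 × 10^-3 = 5.88 × 10^-3 mol
n(Na2C2O4) in the whole flask = 5.88 × 10^-3 × 200.0/50.0 = 0.0235 mol
mass of Na2C2O4 = 0.0235 × 134.00 = 3.15 g
% Na2C2O4 = 3.15 / 4.49 × 100 = 70.2 %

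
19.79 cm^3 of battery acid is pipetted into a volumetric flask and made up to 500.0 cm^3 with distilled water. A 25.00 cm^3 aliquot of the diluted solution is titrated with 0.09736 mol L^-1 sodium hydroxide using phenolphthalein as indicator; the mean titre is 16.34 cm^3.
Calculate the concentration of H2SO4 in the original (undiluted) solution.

0.8039 mol/L

H2SO4 + 2 NaOH → Na2SO4 + 2 H2O
n(NaOH) = 0.01634 × 0.09736 = 1.591 × 10^-3 mol
From the 1:2 ratio, n(H2SO4) in the aliquot = 1/2 × 1.591 × 10^-3 = 7.954 × 10^-4 mol
[H2SO4]_dilute = 7.954 × 10^-4 / 0.02500 = 0.03182 mol/L
Dilution factor = 500.0 / 19.79 = 25.27
[H2SO4]_stock = 0.03182 × 25.27 = 0.8039 mol/L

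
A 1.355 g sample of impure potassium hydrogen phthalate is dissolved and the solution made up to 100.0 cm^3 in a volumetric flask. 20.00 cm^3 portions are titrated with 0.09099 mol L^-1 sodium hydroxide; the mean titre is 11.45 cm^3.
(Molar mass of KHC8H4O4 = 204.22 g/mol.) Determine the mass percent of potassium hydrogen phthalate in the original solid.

KHC8H4O4 + NaOH → KNaC8H4O4 + H2O
n(NaOH) per titration = 0.01145 × 0.09099 = 1.042 × 10^-3 mol
n(KHC8H4O4) in each aliquot = 1.042 × 10^-3 mol (1:1 ratio)
n(KHC8H4O4) in the whole flask = 1.042 × 10^-3 × 100.0/20.00 = 5.209 × 10^-3 mol
mass of KHC8H4O4 = 5.209 × 10^-3 × 204.22 = 1.064 g
% KHC8H4O4 = 1.064 / 1.355 × 100 = 78.51 %

78.51 %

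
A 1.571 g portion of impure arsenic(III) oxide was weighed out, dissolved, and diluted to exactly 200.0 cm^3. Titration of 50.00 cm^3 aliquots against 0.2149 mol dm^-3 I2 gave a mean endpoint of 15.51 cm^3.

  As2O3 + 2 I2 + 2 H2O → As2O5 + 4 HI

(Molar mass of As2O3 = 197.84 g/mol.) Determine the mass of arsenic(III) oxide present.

n(I2) per titration = 0.01551 × 0.2149 = 3.333 × 10^-3 mol
From the 1:2 ratio, n(As2O3) in each aliquot = 1/2 × 3.333 × 10^-3 = 1.667 × 10^-3 mol
n(As2O3) in the whole flask = 1.667 × 10^-3 × 200.0/50.00 = 6.666 × 10^-3 mol
mass of As2O3 = 6.666 × 10^-3 × 197.84 = 1.319 g

1.319 g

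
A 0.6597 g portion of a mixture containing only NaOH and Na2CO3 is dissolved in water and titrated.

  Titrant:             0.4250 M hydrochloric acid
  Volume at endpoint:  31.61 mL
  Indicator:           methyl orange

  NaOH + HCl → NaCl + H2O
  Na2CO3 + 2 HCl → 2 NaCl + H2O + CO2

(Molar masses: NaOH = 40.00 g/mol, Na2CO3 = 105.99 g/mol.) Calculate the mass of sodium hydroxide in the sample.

n(HCl) = 0.03161 × 0.4250 = 0.01343 mol
Let x = n(NaOH), y = n(Na2CO3).
Titrant: 1x + 2y = 0.01343;  mass: 40.00x + 105.99y = 0.6597
Solving, x = 4.021 × 10^-3 mol, y = 4.707 × 10^-3 mol
mass of NaOH = 4.021 × 10^-3 × 40.00 = 0.1608 g

0.1608 g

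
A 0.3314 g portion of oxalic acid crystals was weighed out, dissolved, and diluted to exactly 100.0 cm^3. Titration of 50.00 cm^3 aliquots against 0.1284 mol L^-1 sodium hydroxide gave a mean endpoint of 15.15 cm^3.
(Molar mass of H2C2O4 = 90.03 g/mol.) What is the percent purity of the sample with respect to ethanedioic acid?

52.85 %

H2C2O4 + 2 NaOH → Na2C2O4 + 2 H2O
n(NaOH) per titration = 0.01515 × 0.1284 = 1.945 × 10^-3 mol
From the 1:2 ratio, n(H2C2O4) in each aliquot = 1/2 × 1.945 × 10^-3 = 9.726 × 10^-4 mol
n(H2C2O4) in the whole flask = 9.726 × 10^-4 × 100.0/50.00 = 1.945 × 10^-3 mol
mass of H2C2O4 = 1.945 × 10^-3 × 90.03 = 0.1751 g
% H2C2O4 = 0.1751 / 0.3314 × 100 = 52.85 %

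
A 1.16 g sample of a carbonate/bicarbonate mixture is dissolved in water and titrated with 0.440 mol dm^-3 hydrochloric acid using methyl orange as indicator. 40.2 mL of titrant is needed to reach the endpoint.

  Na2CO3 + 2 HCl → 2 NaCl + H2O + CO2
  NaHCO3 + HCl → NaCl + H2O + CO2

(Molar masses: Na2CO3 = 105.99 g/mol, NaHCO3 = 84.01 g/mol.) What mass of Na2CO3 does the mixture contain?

0.557 g

n(HCl) = 0.0402 × 0.440 = 0.0177 mol
Let x = n(Na2CO3), y = n(NaHCO3).
Titrant: 2x + 1y = 0.0177;  mass: 105.99x + 84.01y = 1.16
Solving, x = 5.26 × 10^-3 mol, y = 7.18 × 10^-3 mol
mass of Na2CO3 = 5.26 × 10^-3 × 105.99 = 0.557 g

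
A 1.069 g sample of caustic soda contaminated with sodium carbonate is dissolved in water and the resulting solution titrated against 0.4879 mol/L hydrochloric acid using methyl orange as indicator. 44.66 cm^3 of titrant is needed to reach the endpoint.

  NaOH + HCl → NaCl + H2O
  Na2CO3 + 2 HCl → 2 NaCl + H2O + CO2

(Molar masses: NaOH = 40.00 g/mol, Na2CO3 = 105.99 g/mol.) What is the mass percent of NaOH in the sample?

n(HCl) = 0.04466 × 0.4879 = 0.02179 mol
Let x = n(NaOH), y = n(Na2CO3).
Titrant: 1x + 2y = 0.02179;  mass: 40.00x + 105.99y = 1.069
Solving, x = 6.598 × 10^-3 mol, y = 7.596 × 10^-3 mol
mass of NaOH = 6.598 × 10^-3 × 40.00 = 0.2639 g
% NaOH = 0.2639 / 1.069 × 100 = 24.69 %

24.69 %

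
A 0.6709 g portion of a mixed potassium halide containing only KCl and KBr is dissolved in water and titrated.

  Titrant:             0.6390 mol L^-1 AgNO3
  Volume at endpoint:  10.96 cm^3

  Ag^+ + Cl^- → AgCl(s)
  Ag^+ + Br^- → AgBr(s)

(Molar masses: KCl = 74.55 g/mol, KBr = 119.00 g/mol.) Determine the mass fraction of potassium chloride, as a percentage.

40.63 %

n(AgNO3) = 0.01096 × 0.6390 = 7.003 × 10^-3 mol
Let x = n(KCl), y = n(KBr).
Titrant: 1x + 1y = 7.003 × 10^-3;  mass: 74.55x + 119.00y = 0.6709
Solving, x = 3.656 × 10^-3 mol, y = 3.347 × 10^-3 mol
mass of KCl = 3.656 × 10^-3 × 74.55 = 0.2726 g
% KCl = 0.2726 / 0.6709 × 100 = 40.63 %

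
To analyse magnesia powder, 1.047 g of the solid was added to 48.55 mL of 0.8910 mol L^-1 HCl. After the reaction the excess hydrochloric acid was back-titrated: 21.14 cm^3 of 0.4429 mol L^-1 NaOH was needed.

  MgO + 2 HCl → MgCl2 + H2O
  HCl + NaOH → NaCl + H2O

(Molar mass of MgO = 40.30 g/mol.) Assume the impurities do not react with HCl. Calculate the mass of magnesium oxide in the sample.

0.6830 g

n(HCl) added = 0.04855 × 0.8910 = 0.04326 mol
n(NaOH) used in back-titration = 0.02114 × 0.4429 = 9.363 × 10^-3 mol
n(HCl) left over = 9.363 × 10^-3 mol (1:1 ratio)
n(HCl) consumed by analyte = 0.04326 − 9.363 × 10^-3 = 0.03390 mol
From the 1:2 ratio, n(MgO) = 1/2 × 0.03390 = 0.01695 mol
mass of MgO = 0.01695 × 40.30 = 0.6830 g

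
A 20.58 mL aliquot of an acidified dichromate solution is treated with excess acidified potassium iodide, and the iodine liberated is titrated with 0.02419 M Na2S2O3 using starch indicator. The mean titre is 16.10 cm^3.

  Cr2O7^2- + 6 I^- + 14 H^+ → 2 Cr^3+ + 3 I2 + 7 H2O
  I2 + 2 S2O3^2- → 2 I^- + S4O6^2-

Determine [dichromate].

n(S2O3^2-) = 0.01610 × 0.02419 = 3.895 × 10^-4 mol
n(I2) = n(S2O3^2-)/2 = 1.947 × 10^-4 mol
From the 1:3 ratio, n(Cr2O7^2-) in the aliquot = 1/3 × 1.947 × 10^-4 = 6.491 × 10^-5 mol
[Cr2O7^2-] = 6.491 × 10^-5 / 0.02058 = 0.003154 mol/L

0.003154 M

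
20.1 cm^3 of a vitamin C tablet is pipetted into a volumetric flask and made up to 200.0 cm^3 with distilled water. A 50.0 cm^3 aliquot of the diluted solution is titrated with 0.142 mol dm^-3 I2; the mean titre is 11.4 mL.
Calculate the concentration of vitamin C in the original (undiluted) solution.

C6H8O6 + I2 → C6H6O6 + 2 HI
n(I2) = 0.0114 × 0.142 = 1.62 × 10^-3 mol
n(C6H8O6) in the aliquot = 1.62 × 10^-3 mol (1:1 ratio)
[C6H8O6]_dilute = 1.62 × 10^-3 / 0.0500 = 0.0324 mol/L
Dilution factor = 200.0 / 20.1 = 9.950
[C6H8O6]_stock = 0.0324 × 9.950 = 0.322 mol/L

0.322 mol/L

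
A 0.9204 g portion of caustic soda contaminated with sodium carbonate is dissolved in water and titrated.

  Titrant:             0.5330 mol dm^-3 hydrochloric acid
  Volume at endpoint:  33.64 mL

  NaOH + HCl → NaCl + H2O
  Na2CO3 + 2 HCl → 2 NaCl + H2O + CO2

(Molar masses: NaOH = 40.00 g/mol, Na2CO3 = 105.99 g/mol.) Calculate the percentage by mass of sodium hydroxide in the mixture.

n(HCl) = 0.03364 × 0.5330 = 0.01793 mol
Let x = n(NaOH), y = n(Na2CO3).
Titrant: 1x + 2y = 0.01793;  mass: 40.00x + 105.99y = 0.9204
Solving, x = 2.294 × 10^-3 mol, y = 7.818 × 10^-3 mol
mass of NaOH = 2.294 × 10^-3 × 40.00 = 0.09175 g
% NaOH = 0.09175 / 0.9204 × 100 = 9.968 %

9.968 %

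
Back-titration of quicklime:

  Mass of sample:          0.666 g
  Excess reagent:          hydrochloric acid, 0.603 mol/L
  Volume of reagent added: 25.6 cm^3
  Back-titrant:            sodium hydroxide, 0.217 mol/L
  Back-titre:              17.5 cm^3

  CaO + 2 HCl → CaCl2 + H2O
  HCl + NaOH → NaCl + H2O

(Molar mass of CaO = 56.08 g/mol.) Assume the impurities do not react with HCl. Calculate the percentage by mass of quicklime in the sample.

n(HCl) added = 0.0256 × 0.603 = 0.0154 mol
n(NaOH) used in back-titration = 0.0175 × 0.217 = 3.80 × 10^-3 mol
n(HCl) left over = 3.80 × 10^-3 mol (1:1 ratio)
n(HCl) consumed by analyte = 0.0154 − 3.80 × 10^-3 = 0.0116 mol
From the 1:2 ratio, n(CaO) = 1/2 × 0.0116 = 5.82 × 10^-3 mol
mass of CaO = 5.82 × 10^-3 × 56.08 = 0.326 g
% CaO = 0.326 / 0.666 × 100 = 49.0 %

49.0 %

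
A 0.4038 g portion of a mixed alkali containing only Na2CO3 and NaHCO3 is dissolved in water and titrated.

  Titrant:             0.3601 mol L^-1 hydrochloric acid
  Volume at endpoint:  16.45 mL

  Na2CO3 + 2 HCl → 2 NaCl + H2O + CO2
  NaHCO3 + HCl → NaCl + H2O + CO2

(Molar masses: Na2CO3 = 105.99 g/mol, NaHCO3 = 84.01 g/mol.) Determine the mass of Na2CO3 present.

0.1604 g

n(HCl) = 0.01645 × 0.3601 = 5.924 × 10^-3 mol
Let x = n(Na2CO3), y = n(NaHCO3).
Titrant: 2x + 1y = 5.924 × 10^-3;  mass: 105.99x + 84.01y = 0.4038
Solving, x = 1.513 × 10^-3 mol, y = 2.898 × 10^-3 mol
mass of Na2CO3 = 1.513 × 10^-3 × 105.99 = 0.1604 g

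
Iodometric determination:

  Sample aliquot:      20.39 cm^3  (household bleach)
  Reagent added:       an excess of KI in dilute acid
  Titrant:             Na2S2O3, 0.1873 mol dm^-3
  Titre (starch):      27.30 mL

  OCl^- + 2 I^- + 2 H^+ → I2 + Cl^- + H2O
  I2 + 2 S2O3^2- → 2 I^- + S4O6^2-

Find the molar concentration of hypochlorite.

0.1254 mol/L

n(S2O3^2-) = 0.02730 × 0.1873 = 5.113 × 10^-3 mol
n(I2) = n(S2O3^2-)/2 = 2.557 × 10^-3 mol
n(OCl^-) in the aliquot = 2.557 × 10^-3 mol (1:1 ratio)
[OCl^-] = 2.557 × 10^-3 / 0.02039 = 0.1254 mol/L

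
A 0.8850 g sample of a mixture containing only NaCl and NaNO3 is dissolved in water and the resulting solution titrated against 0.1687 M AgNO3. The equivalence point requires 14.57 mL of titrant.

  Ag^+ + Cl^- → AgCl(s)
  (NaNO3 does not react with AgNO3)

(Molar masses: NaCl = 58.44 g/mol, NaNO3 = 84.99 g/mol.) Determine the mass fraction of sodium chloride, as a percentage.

16.23 %

n(AgNO3) = 0.01457 × 0.1687 = 2.458 × 10^-3 mol
Let x = n(NaCl), y = n(NaNO3).
Titrant: 1x = 2.458 × 10^-3;  mass: 58.44x + 84.99y = 0.8850
Solving, x = 2.458 × 10^-3 mol, y = 8.723 × 10^-3 mol
mass of NaCl = 2.458 × 10^-3 × 58.44 = 0.1436 g
% NaCl = 0.1436 / 0.8850 × 100 = 16.23 %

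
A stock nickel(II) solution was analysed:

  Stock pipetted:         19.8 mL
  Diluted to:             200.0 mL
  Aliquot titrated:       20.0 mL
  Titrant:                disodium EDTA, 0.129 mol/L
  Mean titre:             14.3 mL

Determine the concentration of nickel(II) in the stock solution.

Ni^2+ + EDTA^4- → [Ni(EDTA)]^2-
n(EDTA) = 0.0143 × 0.129 = 1.84 × 10^-3 mol
n(Ni2+) in the aliquot = 1.84 × 10^-3 mol (1:1 ratio)
[Ni2+]_dilute = 1.84 × 10^-3 / 0.0200 = 0.0922 mol/L
Dilution factor = 200.0 / 19.8 = 10.10
[Ni2+]_stock = 0.0922 × 10.10 = 0.932 mol/L

0.932 mol/L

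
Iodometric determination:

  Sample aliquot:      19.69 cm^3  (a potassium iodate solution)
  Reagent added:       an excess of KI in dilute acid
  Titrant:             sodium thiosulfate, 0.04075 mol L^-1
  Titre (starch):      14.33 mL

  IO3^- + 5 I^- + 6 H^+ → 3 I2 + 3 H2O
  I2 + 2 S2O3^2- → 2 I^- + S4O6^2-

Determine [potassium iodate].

0.004943 mol/L

n(S2O3^2-) = 0.01433 × 0.04075 = 5.839 × 10^-4 mol
n(I2) = n(S2O3^2-)/2 = 2.920 × 10^-4 mol
From the 1:3 ratio, n(IO3^-) in the aliquot = 1/3 × 2.920 × 10^-4 = 9.732 × 10^-5 mol
[IO3^-] = 9.732 × 10^-5 / 0.01969 = 0.004943 mol/L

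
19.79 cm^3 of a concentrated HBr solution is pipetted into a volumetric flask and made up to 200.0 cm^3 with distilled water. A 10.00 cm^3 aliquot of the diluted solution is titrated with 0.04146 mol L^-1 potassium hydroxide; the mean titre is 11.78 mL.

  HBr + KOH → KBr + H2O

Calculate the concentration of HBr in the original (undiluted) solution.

n(KOH) = 0.01178 × 0.04146 = 4.884 × 10^-4 mol
n(HBr) in the aliquot = 4.884 × 10^-4 mol (1:1 ratio)
[HBr]_dilute = 4.884 × 10^-4 / 0.01000 = 0.04884 mol/L
Dilution factor = 200.0 / 19.79 = 10.11
[HBr]_stock = 0.04884 × 10.11 = 0.4936 mol/L

0.4936 mol/L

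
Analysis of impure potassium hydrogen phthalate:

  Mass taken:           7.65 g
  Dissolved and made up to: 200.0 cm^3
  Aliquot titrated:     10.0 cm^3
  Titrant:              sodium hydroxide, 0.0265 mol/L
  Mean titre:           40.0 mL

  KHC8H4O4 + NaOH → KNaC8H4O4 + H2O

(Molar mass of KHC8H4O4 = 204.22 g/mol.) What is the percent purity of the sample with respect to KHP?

56.6 %

n(NaOH) per titration = 0.0400 × 0.0265 = 1.06 × 10^-3 mol
n(KHC8H4O4) in each aliquot = 1.06 × 10^-3 mol (1:1 ratio)
n(KHC8H4O4) in the whole flask = 1.06 × 10^-3 × 200.0/10.0 = 0.0212 mol
mass of KHC8H4O4 = 0.0212 × 204.22 = 4.33 g
% KHC8H4O4 = 4.33 / 7.65 × 100 = 56.6 %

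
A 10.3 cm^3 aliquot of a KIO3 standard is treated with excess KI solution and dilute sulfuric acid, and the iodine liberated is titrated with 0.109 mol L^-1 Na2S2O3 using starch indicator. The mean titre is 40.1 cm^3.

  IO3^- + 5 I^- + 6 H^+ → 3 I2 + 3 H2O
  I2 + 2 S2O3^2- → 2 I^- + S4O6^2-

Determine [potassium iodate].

0.0707 mol/L

n(S2O3^2-) = 0.0401 × 0.109 = 4.37 × 10^-3 mol
n(I2) = n(S2O3^2-)/2 = 2.19 × 10^-3 mol
From the 1:3 ratio, n(IO3^-) in the aliquot = 1/3 × 2.19 × 10^-3 = 7.28 × 10^-4 mol
[IO3^-] = 7.28 × 10^-4 / 0.0103 = 0.0707 mol/L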